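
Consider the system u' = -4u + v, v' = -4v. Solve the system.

Coefficient matrix A = [[-4, 1], [0, -4]].
Characteristic polynomial det(A - λI) = λ^2 + 8λ + 16 = 0.
Single eigenvalue λ = -4 with algebraic multiplicity 2.
Eigenvector v = (-1,0); generalized eigenvector w with (A-λI)w=v is (-2,-1).
General solution: e^(-4t)[K_1·v + K_2·(t·v + w)].

u(t) = -K_1e^(-4t) - K_2te^(-4t) - 2K_2e^(-4t), v(t) = -K_2e^(-4t)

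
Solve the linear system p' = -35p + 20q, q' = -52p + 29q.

Coefficient matrix A = [[-35, 20], [-52, 29]].
Characteristic polynomial det(A - λI) = λ^2 + 6λ + 25 = 0.
Eigenvalues λ = -3 ± 4i (complex conjugate pair).
For λ=-3+4i: an eigenvector is (1,2) - i(2,3) = (1 - 2i, 2 - 3i).
A real fundamental pair from Re and Im of e^((-3+4i)t)v: X_1 = e^(-3t)(cos(4t)·(1,2) + sin(4t)·(2,3)), X_2 = e^(-3t)(sin(4t)·(1,2) - cos(4t)·(2,3)).
General solution: K_1X_1 + K_2X_2.

p(t) = 2K_1e^(-3t)sin(4t) + K_1e^(-3t)cos(4t) + K_2e^(-3t)sin(4t) - 2K_2e^(-3t)cos(4t), q(t) = 3K_1e^(-3t)sin(4t) + 2K_1e^(-3t)cos(4t) + 2K_2e^(-3t)sin(4t) - 3K_2e^(-3t)cos(4t)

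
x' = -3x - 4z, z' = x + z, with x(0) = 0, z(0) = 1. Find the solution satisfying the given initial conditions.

Coefficient matrix A = [[-3, -4], [1, 1]].
Characteristic polynomial det(A - λI) = λ^2 + 2λ + 1 = 0.
Single eigenvalue λ = -1 with algebraic multiplicity 2.
Eigenvector v = (-2,1); generalized eigenvector w with (A-λI)w=v is (1,0).
General solution: e^(-t)[c_1·v + c_2·(t·v + w)].
Applying x(0)=0, z(0)=1 gives c_1=1, c_2=2.

x(t) = -4te^(-t), z(t) = 2te^(-t) + e^(-t)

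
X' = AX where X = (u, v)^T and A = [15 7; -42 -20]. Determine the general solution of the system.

Coefficient matrix A = [[15, 7], [-42, -20]].
Characteristic polynomial det(A - λI) = λ^2 + 5λ - 6 = 0.
Eigenvalues λ = 1, -6.
For λ=1: (A-λI) row 1 is [14, 7], so an eigenvector is (-1, 2).
For λ=-6: (A-λI) row 1 is [21, 7], so an eigenvector is (1, -3).
General solution: c_1e^(t)(-1,2) + c_2e^(-6t)(1,-3).

u(t) = -c_1e^(t) + c_2e^(-6t), v(t) = 2c_1e^(t) - 3c_2e^(-6t)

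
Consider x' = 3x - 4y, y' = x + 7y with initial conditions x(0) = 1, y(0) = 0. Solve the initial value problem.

x(t) = -2te^(5t) + e^(5t), y(t) = te^(5t)

Coefficient matrix A = [[3, -4], [1, 7]].
Characteristic polynomial det(A - λI) = λ^2 - 10λ + 25 = 0.
Single eigenvalue λ = 5 with algebraic multiplicity 2.
Eigenvector v = (-2,1); generalized eigenvector w with (A-λI)w=v is (1,0).
General solution: e^(5t)[c_1·v + c_2·(t·v + w)].
Applying x(0)=1, y(0)=0 gives c_1=0, c_2=1.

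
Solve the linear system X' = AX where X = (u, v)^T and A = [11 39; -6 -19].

u(t) = 3c_1e^(-4t)sin(3t) - 2c_1e^(-4t)cos(3t) - 2c_2e^(-4t)sin(3t) - 3c_2e^(-4t)cos(3t), v(t) = -c_1e^(-4t)sin(3t) + c_1e^(-4t)cos(3t) + c_2e^(-4t)sin(3t) + c_2e^(-4t)cos(3t)

Coefficient matrix A = [[11, 39], [-6, -19]].
Characteristic polynomial det(A - λI) = λ^2 + 8λ + 25 = 0.
Eigenvalues λ = -4 ± 3i (complex conjugate pair).
For λ=-4+3i: an eigenvector is (-2,1) - i(3,-1) = (-2 - 3i, 1 + i).
A real fundamental pair from Re and Im of e^((-4+3i)t)v: X_1 = e^(-4t)(cos(3t)·(-2,1) + sin(3t)·(3,-1)), X_2 = e^(-4t)(sin(3t)·(-2,1) - cos(3t)·(3,-1)).
General solution: c_1X_1 + c_2X_2.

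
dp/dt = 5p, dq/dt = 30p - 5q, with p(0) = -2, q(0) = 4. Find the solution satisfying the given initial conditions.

Coefficient matrix A = [[5, 0], [30, -5]].
Characteristic polynomial det(A - λI) = λ^2 - 25 = 0.
Eigenvalues λ = 5, -5.
For λ=5: (A-λI) row 2 is [30, -10], so an eigenvector is (-1, -3).
For λ=-5: (A-λI) row 1 is [10, 0], so an eigenvector is (0, -1).
General solution: c_1e^(5t)(-1,-3) + c_2e^(-5t)(0,-1).
Applying p(0)=-2, q(0)=4 gives c_1=2, c_2=-10.

p(t) = -2e^(5t), q(t) = -6e^(5t) + 10e^(-5t)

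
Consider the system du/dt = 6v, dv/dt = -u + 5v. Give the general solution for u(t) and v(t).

u(t) = 2C_1e^(3t) - 3C_2e^(2t), v(t) = C_1e^(3t) - C_2e^(2t)

Coefficient matrix A = [[0, 6], [-1, 5]].
Characteristic polynomial det(A - λI) = λ^2 - 5λ + 6 = 0.
Eigenvalues λ = 3, 2.
For λ=3: (A-λI) row 1 is [-3, 6], so an eigenvector is (2, 1).
For λ=2: (A-λI) row 1 is [-2, 6], so an eigenvector is (-3, -1).
General solution: C_1e^(3t)(2,1) + C_2e^(2t)(-3,-1).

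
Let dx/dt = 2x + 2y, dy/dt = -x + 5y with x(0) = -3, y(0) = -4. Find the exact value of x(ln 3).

A = [[2,2],[-1,5]]; eigenvalues λ = 3, 4.
Eigenvectors: (-2,-1) for λ=3, (1,1) for λ=4.
From the initial condition, c_1 = -1, c_2 = -5.
x(ln 3) = (-1)(3^3)(-2) + (-5)(3^4)(1) = -351.

-351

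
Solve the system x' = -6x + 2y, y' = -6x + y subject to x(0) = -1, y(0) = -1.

Coefficient matrix A = [[-6, 2], [-6, 1]].
Characteristic polynomial det(A - λI) = λ^2 + 5λ + 6 = 0.
Eigenvalues λ = -2, -3.
For λ=-2: (A-λI) row 1 is [-4, 2], so an eigenvector is (1, 2).
For λ=-3: (A-λI) row 1 is [-3, 2], so an eigenvector is (-2, -3).
General solution: K_1e^(-2t)(1,2) + K_2e^(-3t)(-2,-3).
Applying x(0)=-1, y(0)=-1 gives K_1=1, K_2=1.

x(t) = e^(-2t) - 2e^(-3t), y(t) = 2e^(-2t) - 3e^(-3t)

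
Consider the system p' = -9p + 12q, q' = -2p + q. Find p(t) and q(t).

p(t) = -3c_1e^(-5t) - 2c_2e^(-3t), q(t) = -c_1e^(-5t) - c_2e^(-3t)

Coefficient matrix A = [[-9, 12], [-2, 1]].
Characteristic polynomial det(A - λI) = λ^2 + 8λ + 15 = 0.
Eigenvalues λ = -5, -3.
For λ=-5: (A-λI) row 1 is [-4, 12], so an eigenvector is (-3, -1).
For λ=-3: (A-λI) row 1 is [-6, 12], so an eigenvector is (-2, -1).
General solution: c_1e^(-5t)(-3,-1) + c_2e^(-3t)(-2,-1).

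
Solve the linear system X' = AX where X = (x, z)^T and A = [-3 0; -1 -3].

Coefficient matrix A = [[-3, 0], [-1, -3]].
Characteristic polynomial det(A - λI) = λ^2 + 6λ + 9 = 0.
Single eigenvalue λ = -3 with algebraic multiplicity 2.
Eigenvector v = (0,1); generalized eigenvector w with (A-λI)w=v is (-1,0).
General solution: e^(-3t)[K_1·v + K_2·(t·v + w)].

x(t) = -K_2e^(-3t), z(t) = K_1e^(-3t) + K_2te^(-3t)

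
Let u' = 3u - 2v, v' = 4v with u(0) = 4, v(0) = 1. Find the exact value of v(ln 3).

81

A = [[3,-2],[0,4]]; eigenvalues λ = 3, 4.
Eigenvectors: (-1,0) for λ=3, (-2,1) for λ=4.
From the initial condition, c_1 = -6, c_2 = 1.
v(ln 3) = (-6)(3^3)(0) + (1)(3^4)(1) = 81.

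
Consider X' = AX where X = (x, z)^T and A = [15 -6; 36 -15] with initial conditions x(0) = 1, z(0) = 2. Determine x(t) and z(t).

x(t) = e^(3t), z(t) = 2e^(3t)

Coefficient matrix A = [[15, -6], [36, -15]].
Characteristic polynomial det(A - λI) = λ^2 - 9 = 0.
Eigenvalues λ = 3, -3.
For λ=3: (A-λI) row 1 is [12, -6], so an eigenvector is (-1, -2).
For λ=-3: (A-λI) row 1 is [18, -6], so an eigenvector is (-1, -3).
General solution: C_1e^(3t)(-1,-2) + C_2e^(-3t)(-1,-3).
Applying x(0)=1, z(0)=2 gives C_1=-1, C_2=0.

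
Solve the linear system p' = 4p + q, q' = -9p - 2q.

p(t) = -K_1e^(t) - K_2te^(t), q(t) = 3K_1e^(t) + 3K_2te^(t) - K_2e^(t)

Coefficient matrix A = [[4, 1], [-9, -2]].
Characteristic polynomial det(A - λI) = λ^2 - 2λ + 1 = 0.
Single eigenvalue λ = 1 with algebraic multiplicity 2.
Eigenvector v = (-1,3); generalized eigenvector w with (A-λI)w=v is (0,-1).
General solution: e^(t)[K_1·v + K_2·(t·v + w)].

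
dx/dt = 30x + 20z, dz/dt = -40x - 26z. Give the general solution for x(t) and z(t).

Coefficient matrix A = [[30, 20], [-40, -26]].
Characteristic polynomial det(A - λI) = λ^2 - 4λ + 20 = 0.
Eigenvalues λ = 2 ± 4i (complex conjugate pair).
For λ=2+4i: an eigenvector is (-2,3) - i(1,-1) = (-2 - i, 3 + i).
A real fundamental pair from Re and Im of e^((2+4i)t)v: X_1 = e^(2t)(cos(4t)·(-2,3) + sin(4t)·(1,-1)), X_2 = e^(2t)(sin(4t)·(-2,3) - cos(4t)·(1,-1)).
General solution: C_1X_1 + C_2X_2.

x(t) = C_1e^(2t)sin(4t) - 2C_1e^(2t)cos(4t) - 2C_2e^(2t)sin(4t) - C_2e^(2t)cos(4t), z(t) = -C_1e^(2t)sin(4t) + 3C_1e^(2t)cos(4t) + 3C_2e^(2t)sin(4t) + C_2e^(2t)cos(4t)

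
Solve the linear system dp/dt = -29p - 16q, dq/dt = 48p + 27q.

Coefficient matrix A = [[-29, -16], [48, 27]].
Characteristic polynomial det(A - λI) = λ^2 + 2λ - 15 = 0.
Eigenvalues λ = 3, -5.
For λ=3: (A-λI) row 1 is [-32, -16], so an eigenvector is (-1, 2).
For λ=-5: (A-λI) row 1 is [-24, -16], so an eigenvector is (2, -3).
General solution: C_1e^(3t)(-1,2) + C_2e^(-5t)(2,-3).

p(t) = -C_1e^(3t) + 2C_2e^(-5t), q(t) = 2C_1e^(3t) - 3C_2e^(-5t)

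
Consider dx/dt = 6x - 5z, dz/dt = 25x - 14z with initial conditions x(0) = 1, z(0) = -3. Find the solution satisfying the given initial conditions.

x(t) = 5e^(-4t)sin(5t) + e^(-4t)cos(5t), z(t) = 11e^(-4t)sin(5t) - 3e^(-4t)cos(5t)

Coefficient matrix A = [[6, -5], [25, -14]].
Characteristic polynomial det(A - λI) = λ^2 + 8λ + 41 = 0.
Eigenvalues λ = -4 ± 5i (complex conjugate pair).
For λ=-4+5i: an eigenvector is (-1,-2) - i(0,-1) = (-1, -2 + i).
A real fundamental pair from Re and Im of e^((-4+5i)t)v: X_1 = e^(-4t)(cos(5t)·(-1,-2) + sin(5t)·(0,-1)), X_2 = e^(-4t)(sin(5t)·(-1,-2) - cos(5t)·(0,-1)).
General solution: c_1X_1 + c_2X_2.
Applying x(0)=1, z(0)=-3 gives c_1=-1, c_2=-5.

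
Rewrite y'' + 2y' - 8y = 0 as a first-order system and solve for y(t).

y(t) = c_1e^(2t) + c_2e^(-4t)

Let x_1 = y, x_2 = y'. Then x_1' = x_2 and x_2' = 8x_1 - 2x_2.
A = [[0,1],[8,-2]]; det(A-λI) = λ^2 + 2λ - 8.
Eigenvalues λ = 2, -4 with eigenvectors (1,2), (1,-4).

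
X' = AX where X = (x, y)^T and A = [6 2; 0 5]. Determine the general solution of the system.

Coefficient matrix A = [[6, 2], [0, 5]].
Characteristic polynomial det(A - λI) = λ^2 - 11λ + 30 = 0.
Eigenvalues λ = 6, 5.
For λ=6: (A-λI) row 1 is [0, 2], so an eigenvector is (-1, 0).
For λ=5: (A-λI) row 1 is [1, 2], so an eigenvector is (-2, 1).
General solution: K_1e^(6t)(-1,0) + K_2e^(5t)(-2,1).

x(t) = -K_1e^(6t) - 2K_2e^(5t), y(t) = K_2e^(5t)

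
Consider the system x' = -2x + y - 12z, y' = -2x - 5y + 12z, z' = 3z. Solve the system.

Coefficient matrix A = [[-2, 1, -12], [-2, -5, 12], [0, 0, 3]].
det(A - λI) = 0 gives eigenvalues λ = 3, -4, -3.
For λ=3: eigenvector (-2,2,1).
For λ=-4: eigenvector (-1,2,0).
For λ=-3: eigenvector (1,-1,0).
General solution: K_1e^(3t)(-2,2,1) + K_2e^(-4t)(-1,2,0) + K_3e^(-3t)(1,-1,0).

x(t) = -2K_1e^(3t) - K_2e^(-4t) + K_3e^(-3t), y(t) = 2K_1e^(3t) + 2K_2e^(-4t) - K_3e^(-3t), z(t) = K_1e^(3t)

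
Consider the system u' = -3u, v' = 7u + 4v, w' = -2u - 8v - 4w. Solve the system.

Coefficient matrix A = [[-3, 0, 0], [7, 4, 0], [-2, -8, -4]].
det(A - λI) = 0 gives eigenvalues λ = -3, -4, 4.
For λ=-3: eigenvector (1,-1,6).
For λ=-4: eigenvector (0,0,1).
For λ=4: eigenvector (0,1,-1).
General solution: K_1e^(-3t)(1,-1,6) + K_2e^(-4t)(0,0,1) + K_3e^(4t)(0,1,-1).

u(t) = K_1e^(-3t), v(t) = -K_1e^(-3t) + K_3e^(4t), w(t) = 6K_1e^(-3t) + K_2e^(-4t) - K_3e^(4t)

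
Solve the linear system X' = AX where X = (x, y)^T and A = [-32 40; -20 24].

Coefficient matrix A = [[-32, 40], [-20, 24]].
Characteristic polynomial det(A - λI) = λ^2 + 8λ + 32 = 0.
Eigenvalues λ = -4 ± 4i (complex conjugate pair).
For λ=-4+4i: an eigenvector is (-3,-2) - i(1,1) = (-3 - i, -2 - i).
A real fundamental pair from Re and Im of e^((-4+4i)t)v: X_1 = e^(-4t)(cos(4t)·(-3,-2) + sin(4t)·(1,1)), X_2 = e^(-4t)(sin(4t)·(-3,-2) - cos(4t)·(1,1)).
General solution: C_1X_1 + C_2X_2.

x(t) = C_1e^(-4t)sin(4t) - 3C_1e^(-4t)cos(4t) - 3C_2e^(-4t)sin(4t) - C_2e^(-4t)cos(4t), y(t) = C_1e^(-4t)sin(4t) - 2C_1e^(-4t)cos(4t) - 2C_2e^(-4t)sin(4t) - C_2e^(-4t)cos(4t)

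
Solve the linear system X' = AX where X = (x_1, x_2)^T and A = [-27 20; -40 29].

x_1(t) = c_1e^(t)sin(4t) + 2c_1e^(t)cos(4t) + 2c_2e^(t)sin(4t) - c_2e^(t)cos(4t), x_2(t) = c_1e^(t)sin(4t) + 3c_1e^(t)cos(4t) + 3c_2e^(t)sin(4t) - c_2e^(t)cos(4t)

Coefficient matrix A = [[-27, 20], [-40, 29]].
Characteristic polynomial det(A - λI) = λ^2 - 2λ + 17 = 0.
Eigenvalues λ = 1 ± 4i (complex conjugate pair).
For λ=1+4i: an eigenvector is (2,3) - i(1,1) = (2 - i, 3 - i).
A real fundamental pair from Re and Im of e^((1+4i)t)v: X_1 = e^(t)(cos(4t)·(2,3) + sin(4t)·(1,1)), X_2 = e^(t)(sin(4t)·(2,3) - cos(4t)·(1,1)).
General solution: c_1X_1 + c_2X_2.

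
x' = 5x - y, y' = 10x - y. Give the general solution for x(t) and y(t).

Coefficient matrix A = [[5, -1], [10, -1]].
Characteristic polynomial det(A - λI) = λ^2 - 4λ + 5 = 0.
Eigenvalues λ = 2 ± i (complex conjugate pair).
For λ=2+i: an eigenvector is (0,1) - i(-1,-3) = (0 + i, 1 + 3i).
A real fundamental pair from Re and Im of e^((2+i)t)v: X_1 = e^(2t)(cos(t)·(0,1) + sin(t)·(-1,-3)), X_2 = e^(2t)(sin(t)·(0,1) - cos(t)·(-1,-3)).
General solution: c_1X_1 + c_2X_2.

x(t) = -c_1e^(2t)sin(t) + c_2e^(2t)cos(t), y(t) = -3c_1e^(2t)sin(t) + c_1e^(2t)cos(t) + c_2e^(2t)sin(t) + 3c_2e^(2t)cos(t)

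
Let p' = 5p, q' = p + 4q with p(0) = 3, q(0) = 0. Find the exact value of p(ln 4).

3072

A = [[5,0],[1,4]]; eigenvalues λ = 5, 4.
Eigenvectors: (-1,-1) for λ=5, (0,1) for λ=4.
From the initial condition, c_1 = -3, c_2 = -3.
p(ln 4) = (-3)(4^5)(-1) + (-3)(4^4)(0) = 3072.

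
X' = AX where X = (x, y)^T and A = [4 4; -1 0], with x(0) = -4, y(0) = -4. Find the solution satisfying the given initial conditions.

Coefficient matrix A = [[4, 4], [-1, 0]].
Characteristic polynomial det(A - λI) = λ^2 - 4λ + 4 = 0.
Single eigenvalue λ = 2 with algebraic multiplicity 2.
Eigenvector v = (-2,1); generalized eigenvector w with (A-λI)w=v is (-1,0).
General solution: e^(2t)[K_1·v + K_2·(t·v + w)].
Applying x(0)=-4, y(0)=-4 gives K_1=-4, K_2=12.

x(t) = -24te^(2t) - 4e^(2t), y(t) = 12te^(2t) - 4e^(2t)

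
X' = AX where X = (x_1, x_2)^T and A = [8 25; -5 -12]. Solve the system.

Coefficient matrix A = [[8, 25], [-5, -12]].
Characteristic polynomial det(A - λI) = λ^2 + 4λ + 29 = 0.
Eigenvalues λ = -2 ± 5i (complex conjugate pair).
For λ=-2+5i: an eigenvector is (-1,0) - i(-2,1) = (-1 + 2i, 0 - i).
A real fundamental pair from Re and Im of e^((-2+5i)t)v: X_1 = e^(-2t)(cos(5t)·(-1,0) + sin(5t)·(-2,1)), X_2 = e^(-2t)(sin(5t)·(-1,0) - cos(5t)·(-2,1)).
General solution: K_1X_1 + K_2X_2.

x_1(t) = -2K_1e^(-2t)sin(5t) - K_1e^(-2t)cos(5t) - K_2e^(-2t)sin(5t) + 2K_2e^(-2t)cos(5t), x_2(t) = K_1e^(-2t)sin(5t) - K_2e^(-2t)cos(5t)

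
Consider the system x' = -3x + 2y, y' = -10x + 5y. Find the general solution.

x(t) = C_1e^(t)sin(2t) - C_2e^(t)cos(2t), y(t) = 2C_1e^(t)sin(2t) + C_1e^(t)cos(2t) + C_2e^(t)sin(2t) - 2C_2e^(t)cos(2t)

Coefficient matrix A = [[-3, 2], [-10, 5]].
Characteristic polynomial det(A - λI) = λ^2 - 2λ + 5 = 0.
Eigenvalues λ = 1 ± 2i (complex conjugate pair).
For λ=1+2i: an eigenvector is (0,1) - i(1,2) = (0 - i, 1 - 2i).
A real fundamental pair from Re and Im of e^((1+2i)t)v: X_1 = e^(t)(cos(2t)·(0,1) + sin(2t)·(1,2)), X_2 = e^(t)(sin(2t)·(0,1) - cos(2t)·(1,2)).
General solution: C_1X_1 + C_2X_2.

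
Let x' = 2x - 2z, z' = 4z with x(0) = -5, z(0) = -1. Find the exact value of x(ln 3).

A = [[2,-2],[0,4]]; eigenvalues λ = 2, 4.
Eigenvectors: (1,0) for λ=2, (-1,1) for λ=4.
From the initial condition, c_1 = -6, c_2 = -1.
x(ln 3) = (-6)(3^2)(1) + (-1)(3^4)(-1) = 27.

27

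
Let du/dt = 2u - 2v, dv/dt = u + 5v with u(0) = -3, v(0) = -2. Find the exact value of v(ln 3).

-432

A = [[2,-2],[1,5]]; eigenvalues λ = 3, 4.
Eigenvectors: (2,-1) for λ=3, (-1,1) for λ=4.
From the initial condition, c_1 = -5, c_2 = -7.
v(ln 3) = (-5)(3^3)(-1) + (-7)(3^4)(1) = -432.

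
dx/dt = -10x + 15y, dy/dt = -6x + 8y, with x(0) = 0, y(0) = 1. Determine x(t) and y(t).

Coefficient matrix A = [[-10, 15], [-6, 8]].
Characteristic polynomial det(A - λI) = λ^2 + 2λ + 10 = 0.
Eigenvalues λ = -1 ± 3i (complex conjugate pair).
For λ=-1+3i: an eigenvector is (1,1) - i(2,1) = (1 - 2i, 1 - i).
A real fundamental pair from Re and Im of e^((-1+3i)t)v: X_1 = e^(-t)(cos(3t)·(1,1) + sin(3t)·(2,1)), X_2 = e^(-t)(sin(3t)·(1,1) - cos(3t)·(2,1)).
General solution: C_1X_1 + C_2X_2.
Applying x(0)=0, y(0)=1 gives C_1=2, C_2=1.

x(t) = 5e^(-t)sin(3t), y(t) = 3e^(-t)sin(3t) + e^(-t)cos(3t)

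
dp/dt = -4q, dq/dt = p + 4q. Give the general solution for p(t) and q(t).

p(t) = 2C_1e^(2t) + 2C_2te^(2t) - C_2e^(2t), q(t) = -C_1e^(2t) - C_2te^(2t)

Coefficient matrix A = [[0, -4], [1, 4]].
Characteristic polynomial det(A - λI) = λ^2 - 4λ + 4 = 0.
Single eigenvalue λ = 2 with algebraic multiplicity 2.
Eigenvector v = (2,-1); generalized eigenvector w with (A-λI)w=v is (-1,0).
General solution: e^(2t)[C_1·v + C_2·(t·v + w)].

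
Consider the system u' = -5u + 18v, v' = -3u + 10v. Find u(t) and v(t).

Coefficient matrix A = [[-5, 18], [-3, 10]].
Characteristic polynomial det(A - λI) = λ^2 - 5λ + 4 = 0.
Eigenvalues λ = 1, 4.
For λ=1: (A-λI) row 1 is [-6, 18], so an eigenvector is (-3, -1).
For λ=4: (A-λI) row 1 is [-9, 18], so an eigenvector is (-2, -1).
General solution: C_1e^(t)(-3,-1) + C_2e^(4t)(-2,-1).

u(t) = -3C_1e^(t) - 2C_2e^(4t), v(t) = -C_1e^(t) - C_2e^(4t)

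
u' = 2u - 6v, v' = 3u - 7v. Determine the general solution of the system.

Coefficient matrix A = [[2, -6], [3, -7]].
Characteristic polynomial det(A - λI) = λ^2 + 5λ + 4 = 0.
Eigenvalues λ = -1, -4.
For λ=-1: (A-λI) row 1 is [3, -6], so an eigenvector is (-2, -1).
For λ=-4: (A-λI) row 1 is [6, -6], so an eigenvector is (-1, -1).
General solution: C_1e^(-t)(-2,-1) + C_2e^(-4t)(-1,-1).

u(t) = -2C_1e^(-t) - C_2e^(-4t), v(t) = -C_1e^(-t) - C_2e^(-4t)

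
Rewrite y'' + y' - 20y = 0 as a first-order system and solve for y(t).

y(t) = C_1e^(-5t) + C_2e^(4t)

Let x_1 = y, x_2 = y'. Then x_1' = x_2 and x_2' = 20x_1 - x_2.
A = [[0,1],[20,-1]]; det(A-λI) = λ^2 + λ - 20.
Eigenvalues λ = -5, 4 with eigenvectors (1,-5), (1,4).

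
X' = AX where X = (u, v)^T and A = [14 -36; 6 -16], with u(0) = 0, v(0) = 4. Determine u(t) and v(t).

Coefficient matrix A = [[14, -36], [6, -16]].
Characteristic polynomial det(A - λI) = λ^2 + 2λ - 8 = 0.
Eigenvalues λ = -4, 2.
For λ=-4: (A-λI) row 1 is [18, -36], so an eigenvector is (2, 1).
For λ=2: (A-λI) row 1 is [12, -36], so an eigenvector is (-3, -1).
General solution: C_1e^(-4t)(2,1) + C_2e^(2t)(-3,-1).
Applying u(0)=0, v(0)=4 gives C_1=12, C_2=8.

u(t) = -24e^(2t) + 24e^(-4t), v(t) = -8e^(2t) + 12e^(-4t)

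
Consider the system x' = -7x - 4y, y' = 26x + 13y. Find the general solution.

Coefficient matrix A = [[-7, -4], [26, 13]].
Characteristic polynomial det(A - λI) = λ^2 - 6λ + 13 = 0.
Eigenvalues λ = 3 ± 2i (complex conjugate pair).
For λ=3+2i: an eigenvector is (-1,3) - i(-1,2) = (-1 + i, 3 - 2i).
A real fundamental pair from Re and Im of e^((3+2i)t)v: X_1 = e^(3t)(cos(2t)·(-1,3) + sin(2t)·(-1,2)), X_2 = e^(3t)(sin(2t)·(-1,3) - cos(2t)·(-1,2)).
General solution: C_1X_1 + C_2X_2.

x(t) = -C_1e^(3t)sin(2t) - C_1e^(3t)cos(2t) - C_2e^(3t)sin(2t) + C_2e^(3t)cos(2t), y(t) = 2C_1e^(3t)sin(2t) + 3C_1e^(3t)cos(2t) + 3C_2e^(3t)sin(2t) - 2C_2e^(3t)cos(2t)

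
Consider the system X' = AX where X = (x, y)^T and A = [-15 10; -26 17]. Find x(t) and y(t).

Coefficient matrix A = [[-15, 10], [-26, 17]].
Characteristic polynomial det(A - λI) = λ^2 - 2λ + 5 = 0.
Eigenvalues λ = 1 ± 2i (complex conjugate pair).
For λ=1+2i: an eigenvector is (-1,-2) - i(-2,-3) = (-1 + 2i, -2 + 3i).
A real fundamental pair from Re and Im of e^((1+2i)t)v: X_1 = e^(t)(cos(2t)·(-1,-2) + sin(2t)·(-2,-3)), X_2 = e^(t)(sin(2t)·(-1,-2) - cos(2t)·(-2,-3)).
General solution: c_1X_1 + c_2X_2.

x(t) = -2c_1e^(t)sin(2t) - c_1e^(t)cos(2t) - c_2e^(t)sin(2t) + 2c_2e^(t)cos(2t), y(t) = -3c_1e^(t)sin(2t) - 2c_1e^(t)cos(2t) - 2c_2e^(t)sin(2t) + 3c_2e^(t)cos(2t)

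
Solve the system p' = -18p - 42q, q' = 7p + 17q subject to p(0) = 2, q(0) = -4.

Coefficient matrix A = [[-18, -42], [7, 17]].
Characteristic polynomial det(A - λI) = λ^2 + λ - 12 = 0.
Eigenvalues λ = -4, 3.
For λ=-4: (A-λI) row 1 is [-14, -42], so an eigenvector is (-3, 1).
For λ=3: (A-λI) row 1 is [-21, -42], so an eigenvector is (-2, 1).
General solution: c_1e^(-4t)(-3,1) + c_2e^(3t)(-2,1).
Applying p(0)=2, q(0)=-4 gives c_1=6, c_2=-10.

p(t) = 20e^(3t) - 18e^(-4t), q(t) = -10e^(3t) + 6e^(-4t)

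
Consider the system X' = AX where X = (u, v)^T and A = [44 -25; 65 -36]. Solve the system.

u(t) = 2C_1e^(4t)sin(5t) - C_1e^(4t)cos(5t) - C_2e^(4t)sin(5t) - 2C_2e^(4t)cos(5t), v(t) = 3C_1e^(4t)sin(5t) - 2C_1e^(4t)cos(5t) - 2C_2e^(4t)sin(5t) - 3C_2e^(4t)cos(5t)

Coefficient matrix A = [[44, -25], [65, -36]].
Characteristic polynomial det(A - λI) = λ^2 - 8λ + 41 = 0.
Eigenvalues λ = 4 ± 5i (complex conjugate pair).
For λ=4+5i: an eigenvector is (-1,-2) - i(2,3) = (-1 - 2i, -2 - 3i).
A real fundamental pair from Re and Im of e^((4+5i)t)v: X_1 = e^(4t)(cos(5t)·(-1,-2) + sin(5t)·(2,3)), X_2 = e^(4t)(sin(5t)·(-1,-2) - cos(5t)·(2,3)).
General solution: C_1X_1 + C_2X_2.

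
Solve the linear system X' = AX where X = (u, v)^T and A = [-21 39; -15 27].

Coefficient matrix A = [[-21, 39], [-15, 27]].
Characteristic polynomial det(A - λI) = λ^2 - 6λ + 18 = 0.
Eigenvalues λ = 3 ± 3i (complex conjugate pair).
For λ=3+3i: an eigenvector is (-2,-1) - i(3,2) = (-2 - 3i, -1 - 2i).
A real fundamental pair from Re and Im of e^((3+3i)t)v: X_1 = e^(3t)(cos(3t)·(-2,-1) + sin(3t)·(3,2)), X_2 = e^(3t)(sin(3t)·(-2,-1) - cos(3t)·(3,2)).
General solution: K_1X_1 + K_2X_2.

u(t) = 3K_1e^(3t)sin(3t) - 2K_1e^(3t)cos(3t) - 2K_2e^(3t)sin(3t) - 3K_2e^(3t)cos(3t), v(t) = 2K_1e^(3t)sin(3t) - K_1e^(3t)cos(3t) - K_2e^(3t)sin(3t) - 2K_2e^(3t)cos(3t)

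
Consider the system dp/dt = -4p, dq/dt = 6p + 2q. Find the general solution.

Coefficient matrix A = [[-4, 0], [6, 2]].
Characteristic polynomial det(A - λI) = λ^2 + 2λ - 8 = 0.
Eigenvalues λ = 2, -4.
For λ=2: (A-λI) row 1 is [-6, 0], so an eigenvector is (0, -1).
For λ=-4: (A-λI) row 2 is [6, 6], so an eigenvector is (-1, 1).
General solution: K_1e^(2t)(0,-1) + K_2e^(-4t)(-1,1).

p(t) = -K_2e^(-4t), q(t) = -K_1e^(2t) + K_2e^(-4t)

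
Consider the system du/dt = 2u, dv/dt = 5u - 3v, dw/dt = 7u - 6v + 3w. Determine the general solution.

u(t) = -c_3e^(2t), v(t) = c_2e^(-3t) - c_3e^(2t), w(t) = c_1e^(3t) + c_2e^(-3t) + c_3e^(2t)

Coefficient matrix A = [[2, 0, 0], [5, -3, 0], [7, -6, 3]].
det(A - λI) = 0 gives eigenvalues λ = 3, -3, 2.
For λ=3: eigenvector (0,0,1).
For λ=-3: eigenvector (0,1,1).
For λ=2: eigenvector (-1,-1,1).
General solution: c_1e^(3t)(0,0,1) + c_2e^(-3t)(0,1,1) + c_3e^(2t)(-1,-1,1).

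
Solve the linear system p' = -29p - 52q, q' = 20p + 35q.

Coefficient matrix A = [[-29, -52], [20, 35]].
Characteristic polynomial det(A - λI) = λ^2 - 6λ + 25 = 0.
Eigenvalues λ = 3 ± 4i (complex conjugate pair).
For λ=3+4i: an eigenvector is (-3,2) - i(-2,1) = (-3 + 2i, 2 - i).
A real fundamental pair from Re and Im of e^((3+4i)t)v: X_1 = e^(3t)(cos(4t)·(-3,2) + sin(4t)·(-2,1)), X_2 = e^(3t)(sin(4t)·(-3,2) - cos(4t)·(-2,1)).
General solution: K_1X_1 + K_2X_2.

p(t) = -2K_1e^(3t)sin(4t) - 3K_1e^(3t)cos(4t) - 3K_2e^(3t)sin(4t) + 2K_2e^(3t)cos(4t), q(t) = K_1e^(3t)sin(4t) + 2K_1e^(3t)cos(4t) + 2K_2e^(3t)sin(4t) - K_2e^(3t)cos(4t)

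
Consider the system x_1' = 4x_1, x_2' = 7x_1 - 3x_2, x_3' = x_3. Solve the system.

x_1(t) = K_1e^(4t), x_2(t) = K_1e^(4t) + K_2e^(-3t), x_3(t) = K_3e^(t)

Coefficient matrix A = [[4, 0, 0], [7, -3, 0], [0, 0, 1]].
det(A - λI) = 0 gives eigenvalues λ = 4, -3, 1.
For λ=4: eigenvector (1,1,0).
For λ=-3: eigenvector (0,1,0).
For λ=1: eigenvector (0,0,1).
General solution: K_1e^(4t)(1,1,0) + K_2e^(-3t)(0,1,0) + K_3e^(t)(0,0,1).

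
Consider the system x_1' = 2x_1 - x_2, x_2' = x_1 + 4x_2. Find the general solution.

Coefficient matrix A = [[2, -1], [1, 4]].
Characteristic polynomial det(A - λI) = λ^2 - 6λ + 9 = 0.
Single eigenvalue λ = 3 with algebraic multiplicity 2.
Eigenvector v = (1,-1); generalized eigenvector w with (A-λI)w=v is (0,-1).
General solution: e^(3t)[K_1·v + K_2·(t·v + w)].

x_1(t) = K_1e^(3t) + K_2te^(3t), x_2(t) = -K_1e^(3t) - K_2te^(3t) - K_2e^(3t)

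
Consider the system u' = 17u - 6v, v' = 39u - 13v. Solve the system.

Coefficient matrix A = [[17, -6], [39, -13]].
Characteristic polynomial det(A - λI) = λ^2 - 4λ + 13 = 0.
Eigenvalues λ = 2 ± 3i (complex conjugate pair).
For λ=2+3i: an eigenvector is (1,2) - i(1,3) = (1 - i, 2 - 3i).
A real fundamental pair from Re and Im of e^((2+3i)t)v: X_1 = e^(2t)(cos(3t)·(1,2) + sin(3t)·(1,3)), X_2 = e^(2t)(sin(3t)·(1,2) - cos(3t)·(1,3)).
General solution: c_1X_1 + c_2X_2.

u(t) = c_1e^(2t)sin(3t) + c_1e^(2t)cos(3t) + c_2e^(2t)sin(3t) - c_2e^(2t)cos(3t), v(t) = 3c_1e^(2t)sin(3t) + 2c_1e^(2t)cos(3t) + 2c_2e^(2t)sin(3t) - 3c_2e^(2t)cos(3t)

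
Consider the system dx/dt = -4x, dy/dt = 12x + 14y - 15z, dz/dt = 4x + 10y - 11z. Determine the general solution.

x(t) = K_2e^(-4t), y(t) = 3K_1e^(4t) + K_2e^(-4t) + K_3e^(-t), z(t) = 2K_1e^(4t) + 2K_2e^(-4t) + K_3e^(-t)

Coefficient matrix A = [[-4, 0, 0], [12, 14, -15], [4, 10, -11]].
det(A - λI) = 0 gives eigenvalues λ = 4, -4, -1.
For λ=4: eigenvector (0,3,2).
For λ=-4: eigenvector (1,1,2).
For λ=-1: eigenvector (0,1,1).
General solution: K_1e^(4t)(0,3,2) + K_2e^(-4t)(1,1,2) + K_3e^(-t)(0,1,1).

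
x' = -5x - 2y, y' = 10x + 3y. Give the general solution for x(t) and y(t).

Coefficient matrix A = [[-5, -2], [10, 3]].
Characteristic polynomial det(A - λI) = λ^2 + 2λ + 5 = 0.
Eigenvalues λ = -1 ± 2i (complex conjugate pair).
For λ=-1+2i: an eigenvector is (0,1) - i(-1,2) = (0 + i, 1 - 2i).
A real fundamental pair from Re and Im of e^((-1+2i)t)v: X_1 = e^(-t)(cos(2t)·(0,1) + sin(2t)·(-1,2)), X_2 = e^(-t)(sin(2t)·(0,1) - cos(2t)·(-1,2)).
General solution: K_1X_1 + K_2X_2.

x(t) = -K_1e^(-t)sin(2t) + K_2e^(-t)cos(2t), y(t) = 2K_1e^(-t)sin(2t) + K_1e^(-t)cos(2t) + K_2e^(-t)sin(2t) - 2K_2e^(-t)cos(2t)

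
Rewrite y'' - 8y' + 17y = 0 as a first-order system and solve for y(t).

Let x_1 = y, x_2 = y'. Then x_1' = x_2 and x_2' = -17x_1 + 8x_2.
A = [[0,1],[-17,8]]; det(A-λI) = λ^2 - 8λ + 17.
Eigenvalues λ = 4 ± i.

y(t) = c_1e^(4t)cos(t) + c_2e^(4t)sin(t)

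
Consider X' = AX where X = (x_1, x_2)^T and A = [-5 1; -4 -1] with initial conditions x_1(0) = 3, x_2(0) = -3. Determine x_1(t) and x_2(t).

Coefficient matrix A = [[-5, 1], [-4, -1]].
Characteristic polynomial det(A - λI) = λ^2 + 6λ + 9 = 0.
Single eigenvalue λ = -3 with algebraic multiplicity 2.
Eigenvector v = (-1,-2); generalized eigenvector w with (A-λI)w=v is (0,-1).
General solution: e^(-3t)[c_1·v + c_2·(t·v + w)].
Applying x_1(0)=3, x_2(0)=-3 gives c_1=-3, c_2=9.

x_1(t) = -9te^(-3t) + 3e^(-3t), x_2(t) = -18te^(-3t) - 3e^(-3t)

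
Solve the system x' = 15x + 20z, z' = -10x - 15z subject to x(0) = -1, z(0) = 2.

Coefficient matrix A = [[15, 20], [-10, -15]].
Characteristic polynomial det(A - λI) = λ^2 - 25 = 0.
Eigenvalues λ = -5, 5.
For λ=-5: (A-λI) row 1 is [20, 20], so an eigenvector is (1, -1).
For λ=5: (A-λI) row 1 is [10, 20], so an eigenvector is (2, -1).
General solution: C_1e^(-5t)(1,-1) + C_2e^(5t)(2,-1).
Applying x(0)=-1, z(0)=2 gives C_1=-3, C_2=1.

x(t) = 2e^(5t) - 3e^(-5t), z(t) = -e^(5t) + 3e^(-5t)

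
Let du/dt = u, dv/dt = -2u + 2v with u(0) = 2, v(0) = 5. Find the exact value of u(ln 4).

8

A = [[1,0],[-2,2]]; eigenvalues λ = 1, 2.
Eigenvectors: (1,2) for λ=1, (0,-1) for λ=2.
From the initial condition, c_1 = 2, c_2 = -1.
u(ln 4) = (2)(4^1)(1) + (-1)(4^2)(0) = 8.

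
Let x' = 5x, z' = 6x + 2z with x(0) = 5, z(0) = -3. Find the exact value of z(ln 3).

A = [[5,0],[6,2]]; eigenvalues λ = 5, 2.
Eigenvectors: (1,2) for λ=5, (0,-1) for λ=2.
From the initial condition, c_1 = 5, c_2 = 13.
z(ln 3) = (5)(3^5)(2) + (13)(3^2)(-1) = 2313.

2313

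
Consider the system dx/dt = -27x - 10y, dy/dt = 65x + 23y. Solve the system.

Coefficient matrix A = [[-27, -10], [65, 23]].
Characteristic polynomial det(A - λI) = λ^2 + 4λ + 29 = 0.
Eigenvalues λ = -2 ± 5i (complex conjugate pair).
For λ=-2+5i: an eigenvector is (-1,2) - i(1,-3) = (-1 - i, 2 + 3i).
A real fundamental pair from Re and Im of e^((-2+5i)t)v: X_1 = e^(-2t)(cos(5t)·(-1,2) + sin(5t)·(1,-3)), X_2 = e^(-2t)(sin(5t)·(-1,2) - cos(5t)·(1,-3)).
General solution: c_1X_1 + c_2X_2.

x(t) = c_1e^(-2t)sin(5t) - c_1e^(-2t)cos(5t) - c_2e^(-2t)sin(5t) - c_2e^(-2t)cos(5t), y(t) = -3c_1e^(-2t)sin(5t) + 2c_1e^(-2t)cos(5t) + 2c_2e^(-2t)sin(5t) + 3c_2e^(-2t)cos(5t)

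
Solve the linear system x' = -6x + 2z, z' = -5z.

x(t) = -c_1e^(-6t) - 2c_2e^(-5t), z(t) = -c_2e^(-5t)

Coefficient matrix A = [[-6, 2], [0, -5]].
Characteristic polynomial det(A - λI) = λ^2 + 11λ + 30 = 0.
Eigenvalues λ = -6, -5.
For λ=-6: (A-λI) row 1 is [0, 2], so an eigenvector is (-1, 0).
For λ=-5: (A-λI) row 1 is [-1, 2], so an eigenvector is (-2, -1).
General solution: c_1e^(-6t)(-1,0) + c_2e^(-5t)(-2,-1).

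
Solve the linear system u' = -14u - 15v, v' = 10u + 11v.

u(t) = 3C_1e^(-4t) + C_2e^(t), v(t) = -2C_1e^(-4t) - C_2e^(t)

Coefficient matrix A = [[-14, -15], [10, 11]].
Characteristic polynomial det(A - λI) = λ^2 + 3λ - 4 = 0.
Eigenvalues λ = -4, 1.
For λ=-4: (A-λI) row 1 is [-10, -15], so an eigenvector is (3, -2).
For λ=1: (A-λI) row 1 is [-15, -15], so an eigenvector is (1, -1).
General solution: C_1e^(-4t)(3,-2) + C_2e^(t)(1,-1).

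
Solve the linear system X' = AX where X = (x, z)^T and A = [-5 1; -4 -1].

Coefficient matrix A = [[-5, 1], [-4, -1]].
Characteristic polynomial det(A - λI) = λ^2 + 6λ + 9 = 0.
Single eigenvalue λ = -3 with algebraic multiplicity 2.
Eigenvector v = (1,2); generalized eigenvector w with (A-λI)w=v is (-1,-1).
General solution: e^(-3t)[C_1·v + C_2·(t·v + w)].

x(t) = C_1e^(-3t) + C_2te^(-3t) - C_2e^(-3t), z(t) = 2C_1e^(-3t) + 2C_2te^(-3t) - C_2e^(-3t)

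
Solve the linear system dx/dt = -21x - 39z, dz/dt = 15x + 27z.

Coefficient matrix A = [[-21, -39], [15, 27]].
Characteristic polynomial det(A - λI) = λ^2 - 6λ + 18 = 0.
Eigenvalues λ = 3 ± 3i (complex conjugate pair).
For λ=3+3i: an eigenvector is (-2,1) - i(3,-2) = (-2 - 3i, 1 + 2i).
A real fundamental pair from Re and Im of e^((3+3i)t)v: X_1 = e^(3t)(cos(3t)·(-2,1) + sin(3t)·(3,-2)), X_2 = e^(3t)(sin(3t)·(-2,1) - cos(3t)·(3,-2)).
General solution: C_1X_1 + C_2X_2.

x(t) = 3C_1e^(3t)sin(3t) - 2C_1e^(3t)cos(3t) - 2C_2e^(3t)sin(3t) - 3C_2e^(3t)cos(3t), z(t) = -2C_1e^(3t)sin(3t) + C_1e^(3t)cos(3t) + C_2e^(3t)sin(3t) + 2C_2e^(3t)cos(3t)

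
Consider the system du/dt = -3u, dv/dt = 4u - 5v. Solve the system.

Coefficient matrix A = [[-3, 0], [4, -5]].
Characteristic polynomial det(A - λI) = λ^2 + 8λ + 15 = 0.
Eigenvalues λ = -5, -3.
For λ=-5: (A-λI) row 1 is [2, 0], so an eigenvector is (0, -1).
For λ=-3: (A-λI) row 2 is [4, -2], so an eigenvector is (-1, -2).
General solution: c_1e^(-5t)(0,-1) + c_2e^(-3t)(-1,-2).

u(t) = -c_2e^(-3t), v(t) = -c_1e^(-5t) - 2c_2e^(-3t)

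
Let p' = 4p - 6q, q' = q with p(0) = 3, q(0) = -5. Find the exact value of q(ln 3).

-15

A = [[4,-6],[0,1]]; eigenvalues λ = 4, 1.
Eigenvectors: (1,0) for λ=4, (2,1) for λ=1.
From the initial condition, c_1 = 13, c_2 = -5.
q(ln 3) = (13)(3^4)(0) + (-5)(3^1)(1) = -15.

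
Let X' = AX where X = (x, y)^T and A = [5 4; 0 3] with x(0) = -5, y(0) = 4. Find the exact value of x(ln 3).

513

A = [[5,4],[0,3]]; eigenvalues λ = 3, 5.
Eigenvectors: (-2,1) for λ=3, (-1,0) for λ=5.
From the initial condition, c_1 = 4, c_2 = -3.
x(ln 3) = (4)(3^3)(-2) + (-3)(3^5)(-1) = 513.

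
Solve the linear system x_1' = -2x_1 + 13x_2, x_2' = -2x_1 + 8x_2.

x_1(t) = -2C_1e^(3t)sin(t) + 3C_1e^(3t)cos(t) + 3C_2e^(3t)sin(t) + 2C_2e^(3t)cos(t), x_2(t) = -C_1e^(3t)sin(t) + C_1e^(3t)cos(t) + C_2e^(3t)sin(t) + C_2e^(3t)cos(t)

Coefficient matrix A = [[-2, 13], [-2, 8]].
Characteristic polynomial det(A - λI) = λ^2 - 6λ + 10 = 0.
Eigenvalues λ = 3 ± i (complex conjugate pair).
For λ=3+i: an eigenvector is (3,1) - i(-2,-1) = (3 + 2i, 1 + i).
A real fundamental pair from Re and Im of e^((3+i)t)v: X_1 = e^(3t)(cos(t)·(3,1) + sin(t)·(-2,-1)), X_2 = e^(3t)(sin(t)·(3,1) - cos(t)·(-2,-1)).
General solution: C_1X_1 + C_2X_2.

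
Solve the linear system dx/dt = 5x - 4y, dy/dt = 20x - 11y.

Coefficient matrix A = [[5, -4], [20, -11]].
Characteristic polynomial det(A - λI) = λ^2 + 6λ + 25 = 0.
Eigenvalues λ = -3 ± 4i (complex conjugate pair).
For λ=-3+4i: an eigenvector is (1,2) - i(0,1) = (1, 2 - i).
A real fundamental pair from Re and Im of e^((-3+4i)t)v: X_1 = e^(-3t)(cos(4t)·(1,2) + sin(4t)·(0,1)), X_2 = e^(-3t)(sin(4t)·(1,2) - cos(4t)·(0,1)).
General solution: c_1X_1 + c_2X_2.

x(t) = c_1e^(-3t)cos(4t) + c_2e^(-3t)sin(4t), y(t) = c_1e^(-3t)sin(4t) + 2c_1e^(-3t)cos(4t) + 2c_2e^(-3t)sin(4t) - c_2e^(-3t)cos(4t)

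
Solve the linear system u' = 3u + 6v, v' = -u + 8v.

u(t) = 3C_1e^(5t) + 2C_2e^(6t), v(t) = C_1e^(5t) + C_2e^(6t)

Coefficient matrix A = [[3, 6], [-1, 8]].
Characteristic polynomial det(A - λI) = λ^2 - 11λ + 30 = 0.
Eigenvalues λ = 5, 6.
For λ=5: (A-λI) row 1 is [-2, 6], so an eigenvector is (3, 1).
For λ=6: (A-λI) row 1 is [-3, 6], so an eigenvector is (2, 1).
General solution: C_1e^(5t)(3,1) + C_2e^(6t)(2,1).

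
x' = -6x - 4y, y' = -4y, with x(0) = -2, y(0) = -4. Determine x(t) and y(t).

x(t) = 8e^(-4t) - 10e^(-6t), y(t) = -4e^(-4t)

Coefficient matrix A = [[-6, -4], [0, -4]].
Characteristic polynomial det(A - λI) = λ^2 + 10λ + 24 = 0.
Eigenvalues λ = -6, -4.
For λ=-6: (A-λI) row 1 is [0, -4], so an eigenvector is (-1, 0).
For λ=-4: (A-λI) row 1 is [-2, -4], so an eigenvector is (-2, 1).
General solution: K_1e^(-6t)(-1,0) + K_2e^(-4t)(-2,1).
Applying x(0)=-2, y(0)=-4 gives K_1=10, K_2=-4.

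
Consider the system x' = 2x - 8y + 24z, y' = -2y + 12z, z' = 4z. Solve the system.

x(t) = c_1e^(2t) + 2c_2e^(-2t) + 4c_3e^(4t), y(t) = c_2e^(-2t) + 2c_3e^(4t), z(t) = c_3e^(4t)

Coefficient matrix A = [[2, -8, 24], [0, -2, 12], [0, 0, 4]].
det(A - λI) = 0 gives eigenvalues λ = 2, -2, 4.
For λ=2: eigenvector (1,0,0).
For λ=-2: eigenvector (2,1,0).
For λ=4: eigenvector (4,2,1).
General solution: c_1e^(2t)(1,0,0) + c_2e^(-2t)(2,1,0) + c_3e^(4t)(4,2,1).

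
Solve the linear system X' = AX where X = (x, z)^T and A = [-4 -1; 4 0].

Coefficient matrix A = [[-4, -1], [4, 0]].
Characteristic polynomial det(A - λI) = λ^2 + 4λ + 4 = 0.
Single eigenvalue λ = -2 with algebraic multiplicity 2.
Eigenvector v = (-1,2); generalized eigenvector w with (A-λI)w=v is (1,-1).
General solution: e^(-2t)[C_1·v + C_2·(t·v + w)].

x(t) = -C_1e^(-2t) - C_2te^(-2t) + C_2e^(-2t), z(t) = 2C_1e^(-2t) + 2C_2te^(-2t) - C_2e^(-2t)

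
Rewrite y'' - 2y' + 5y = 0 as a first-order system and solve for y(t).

Let x_1 = y, x_2 = y'. Then x_1' = x_2 and x_2' = -5x_1 + 2x_2.
A = [[0,1],[-5,2]]; det(A-λI) = λ^2 - 2λ + 5.
Eigenvalues λ = 1 ± 2i.

y(t) = C_1e^(t)cos(2t) + C_2e^(t)sin(2t)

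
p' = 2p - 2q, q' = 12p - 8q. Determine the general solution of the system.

Coefficient matrix A = [[2, -2], [12, -8]].
Characteristic polynomial det(A - λI) = λ^2 + 6λ + 8 = 0.
Eigenvalues λ = -4, -2.
For λ=-4: (A-λI) row 1 is [6, -2], so an eigenvector is (-1, -3).
For λ=-2: (A-λI) row 1 is [4, -2], so an eigenvector is (-1, -2).
General solution: c_1e^(-4t)(-1,-3) + c_2e^(-2t)(-1,-2).

p(t) = -c_1e^(-4t) - c_2e^(-2t), q(t) = -3c_1e^(-4t) - 2c_2e^(-2t)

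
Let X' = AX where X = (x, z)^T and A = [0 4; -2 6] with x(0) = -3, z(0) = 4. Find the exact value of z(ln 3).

828

A = [[0,4],[-2,6]]; eigenvalues λ = 4, 2.
Eigenvectors: (-1,-1) for λ=4, (-2,-1) for λ=2.
From the initial condition, c_1 = -11, c_2 = 7.
z(ln 3) = (-11)(3^4)(-1) + (7)(3^2)(-1) = 828.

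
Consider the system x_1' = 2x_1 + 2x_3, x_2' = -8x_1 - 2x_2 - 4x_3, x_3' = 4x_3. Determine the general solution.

Coefficient matrix A = [[2, 0, 2], [-8, -2, -4], [0, 0, 4]].
det(A - λI) = 0 gives eigenvalues λ = -2, 4, 2.
For λ=-2: eigenvector (0,1,0).
For λ=4: eigenvector (1,-2,1).
For λ=2: eigenvector (-1,2,0).
General solution: K_1e^(-2t)(0,1,0) + K_2e^(4t)(1,-2,1) + K_3e^(2t)(-1,2,0).

x_1(t) = K_2e^(4t) - K_3e^(2t), x_2(t) = K_1e^(-2t) - 2K_2e^(4t) + 2K_3e^(2t), x_3(t) = K_2e^(4t)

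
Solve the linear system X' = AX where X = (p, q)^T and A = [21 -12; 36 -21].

Coefficient matrix A = [[21, -12], [36, -21]].
Characteristic polynomial det(A - λI) = λ^2 - 9 = 0.
Eigenvalues λ = 3, -3.
For λ=3: (A-λI) row 1 is [18, -12], so an eigenvector is (-2, -3).
For λ=-3: (A-λI) row 1 is [24, -12], so an eigenvector is (1, 2).
General solution: K_1e^(3t)(-2,-3) + K_2e^(-3t)(1,2).

p(t) = -2K_1e^(3t) + K_2e^(-3t), q(t) = -3K_1e^(3t) + 2K_2e^(-3t)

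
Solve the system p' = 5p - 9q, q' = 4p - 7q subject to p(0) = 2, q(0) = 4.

Coefficient matrix A = [[5, -9], [4, -7]].
Characteristic polynomial det(A - λI) = λ^2 + 2λ + 1 = 0.
Single eigenvalue λ = -1 with algebraic multiplicity 2.
Eigenvector v = (-3,-2); generalized eigenvector w with (A-λI)w=v is (-2,-1).
General solution: e^(-t)[c_1·v + c_2·(t·v + w)].
Applying p(0)=2, q(0)=4 gives c_1=-6, c_2=8.

p(t) = -24te^(-t) + 2e^(-t), q(t) = -16te^(-t) + 4e^(-t)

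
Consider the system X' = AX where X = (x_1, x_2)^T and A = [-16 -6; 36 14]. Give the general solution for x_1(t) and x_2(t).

Coefficient matrix A = [[-16, -6], [36, 14]].
Characteristic polynomial det(A - λI) = λ^2 + 2λ - 8 = 0.
Eigenvalues λ = -4, 2.
For λ=-4: (A-λI) row 1 is [-12, -6], so an eigenvector is (-1, 2).
For λ=2: (A-λI) row 1 is [-18, -6], so an eigenvector is (1, -3).
General solution: C_1e^(-4t)(-1,2) + C_2e^(2t)(1,-3).

x_1(t) = -C_1e^(-4t) + C_2e^(2t), x_2(t) = 2C_1e^(-4t) - 3C_2e^(2t)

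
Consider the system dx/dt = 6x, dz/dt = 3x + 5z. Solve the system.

Coefficient matrix A = [[6, 0], [3, 5]].
Characteristic polynomial det(A - λI) = λ^2 - 11λ + 30 = 0.
Eigenvalues λ = 6, 5.
For λ=6: (A-λI) row 2 is [3, -1], so an eigenvector is (1, 3).
For λ=5: (A-λI) row 1 is [1, 0], so an eigenvector is (0, 1).
General solution: C_1e^(6t)(1,3) + C_2e^(5t)(0,1).

x(t) = C_1e^(6t), z(t) = 3C_1e^(6t) + C_2e^(5t)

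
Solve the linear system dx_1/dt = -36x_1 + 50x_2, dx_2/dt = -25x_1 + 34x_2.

x_1(t) = -c_1e^(-t)sin(5t) + 3c_1e^(-t)cos(5t) + 3c_2e^(-t)sin(5t) + c_2e^(-t)cos(5t), x_2(t) = -c_1e^(-t)sin(5t) + 2c_1e^(-t)cos(5t) + 2c_2e^(-t)sin(5t) + c_2e^(-t)cos(5t)

Coefficient matrix A = [[-36, 50], [-25, 34]].
Characteristic polynomial det(A - λI) = λ^2 + 2λ + 26 = 0.
Eigenvalues λ = -1 ± 5i (complex conjugate pair).
For λ=-1+5i: an eigenvector is (3,2) - i(-1,-1) = (3 + i, 2 + i).
A real fundamental pair from Re and Im of e^((-1+5i)t)v: X_1 = e^(-t)(cos(5t)·(3,2) + sin(5t)·(-1,-1)), X_2 = e^(-t)(sin(5t)·(3,2) - cos(5t)·(-1,-1)).
General solution: c_1X_1 + c_2X_2.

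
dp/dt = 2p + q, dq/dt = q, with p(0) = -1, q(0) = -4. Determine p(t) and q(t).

Coefficient matrix A = [[2, 1], [0, 1]].
Characteristic polynomial det(A - λI) = λ^2 - 3λ + 2 = 0.
Eigenvalues λ = 2, 1.
For λ=2: (A-λI) row 1 is [0, 1], so an eigenvector is (-1, 0).
For λ=1: (A-λI) row 1 is [1, 1], so an eigenvector is (1, -1).
General solution: c_1e^(2t)(-1,0) + c_2e^(t)(1,-1).
Applying p(0)=-1, q(0)=-4 gives c_1=5, c_2=4.

p(t) = -5e^(2t) + 4e^(t), q(t) = -4e^(t)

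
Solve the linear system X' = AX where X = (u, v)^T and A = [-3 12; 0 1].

u(t) = 3C_1e^(t) + C_2e^(-3t), v(t) = C_1e^(t)

Coefficient matrix A = [[-3, 12], [0, 1]].
Characteristic polynomial det(A - λI) = λ^2 + 2λ - 3 = 0.
Eigenvalues λ = 1, -3.
For λ=1: (A-λI) row 1 is [-4, 12], so an eigenvector is (3, 1).
For λ=-3: (A-λI) row 1 is [0, 12], so an eigenvector is (1, 0).
General solution: C_1e^(t)(3,1) + C_2e^(-3t)(1,0).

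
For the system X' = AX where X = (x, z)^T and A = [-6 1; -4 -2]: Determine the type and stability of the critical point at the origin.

stable improper node

A = [[-6,1],[-4,-2]]; det(A-λI) = λ^2 + 8λ + 16.
repeated λ = -4 with a single eigenvector.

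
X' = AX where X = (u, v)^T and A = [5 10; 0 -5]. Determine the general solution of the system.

Coefficient matrix A = [[5, 10], [0, -5]].
Characteristic polynomial det(A - λI) = λ^2 - 25 = 0.
Eigenvalues λ = -5, 5.
For λ=-5: (A-λI) row 1 is [10, 10], so an eigenvector is (1, -1).
For λ=5: (A-λI) row 1 is [0, 10], so an eigenvector is (-1, 0).
General solution: K_1e^(-5t)(1,-1) + K_2e^(5t)(-1,0).

u(t) = K_1e^(-5t) - K_2e^(5t), v(t) = -K_1e^(-5t)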